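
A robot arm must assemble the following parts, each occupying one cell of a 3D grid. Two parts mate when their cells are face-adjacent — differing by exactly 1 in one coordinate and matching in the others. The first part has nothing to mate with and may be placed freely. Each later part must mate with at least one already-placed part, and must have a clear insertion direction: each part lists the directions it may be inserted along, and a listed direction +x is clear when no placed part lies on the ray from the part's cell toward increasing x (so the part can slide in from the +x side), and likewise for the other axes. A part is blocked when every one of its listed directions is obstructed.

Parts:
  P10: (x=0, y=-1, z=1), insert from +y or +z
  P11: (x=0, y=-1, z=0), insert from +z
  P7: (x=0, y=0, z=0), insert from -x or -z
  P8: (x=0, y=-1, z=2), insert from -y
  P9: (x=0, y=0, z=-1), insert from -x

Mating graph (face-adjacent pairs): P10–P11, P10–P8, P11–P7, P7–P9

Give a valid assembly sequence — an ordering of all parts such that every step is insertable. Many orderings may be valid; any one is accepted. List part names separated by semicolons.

P7; P9; P11; P10; P8

1. P7@(0, 0, 0) [-x clear] — {P7}
2. P9@(0, 0, -1) [-x clear] — {P7, P9}
3. P11@(0, -1, 0) [+z clear] — {P11, P7, P9}
4. P10@(0, -1, 1) [+y clear] — {P10, P11, P7, P9}
5. P8@(0, -1, 2) [-y clear] — {P10, P11, P7, P8, P9}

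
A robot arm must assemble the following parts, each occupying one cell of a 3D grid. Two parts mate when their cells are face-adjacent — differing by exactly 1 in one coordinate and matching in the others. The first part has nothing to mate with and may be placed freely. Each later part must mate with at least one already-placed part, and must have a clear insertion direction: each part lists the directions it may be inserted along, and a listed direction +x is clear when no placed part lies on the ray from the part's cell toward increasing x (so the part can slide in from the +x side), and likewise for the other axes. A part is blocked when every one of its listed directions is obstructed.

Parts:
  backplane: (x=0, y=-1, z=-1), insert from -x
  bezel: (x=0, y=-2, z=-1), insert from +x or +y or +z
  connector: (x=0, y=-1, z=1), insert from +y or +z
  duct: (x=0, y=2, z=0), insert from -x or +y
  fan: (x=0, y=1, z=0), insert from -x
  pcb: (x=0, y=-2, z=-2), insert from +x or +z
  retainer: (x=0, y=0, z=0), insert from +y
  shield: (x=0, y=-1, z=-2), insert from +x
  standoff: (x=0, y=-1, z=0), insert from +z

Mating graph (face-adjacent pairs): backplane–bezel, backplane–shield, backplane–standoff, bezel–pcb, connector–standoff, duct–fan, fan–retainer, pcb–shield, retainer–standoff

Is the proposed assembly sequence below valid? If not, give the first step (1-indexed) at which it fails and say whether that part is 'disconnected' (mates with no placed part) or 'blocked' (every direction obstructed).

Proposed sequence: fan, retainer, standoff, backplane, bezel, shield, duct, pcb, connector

Invalid at step 2 (blocked)

1. fan@(0, 1, 0) [-x clear] — {fan}
2. retainer@(0, 0, 0) — +y all obstructed ⇒ blocked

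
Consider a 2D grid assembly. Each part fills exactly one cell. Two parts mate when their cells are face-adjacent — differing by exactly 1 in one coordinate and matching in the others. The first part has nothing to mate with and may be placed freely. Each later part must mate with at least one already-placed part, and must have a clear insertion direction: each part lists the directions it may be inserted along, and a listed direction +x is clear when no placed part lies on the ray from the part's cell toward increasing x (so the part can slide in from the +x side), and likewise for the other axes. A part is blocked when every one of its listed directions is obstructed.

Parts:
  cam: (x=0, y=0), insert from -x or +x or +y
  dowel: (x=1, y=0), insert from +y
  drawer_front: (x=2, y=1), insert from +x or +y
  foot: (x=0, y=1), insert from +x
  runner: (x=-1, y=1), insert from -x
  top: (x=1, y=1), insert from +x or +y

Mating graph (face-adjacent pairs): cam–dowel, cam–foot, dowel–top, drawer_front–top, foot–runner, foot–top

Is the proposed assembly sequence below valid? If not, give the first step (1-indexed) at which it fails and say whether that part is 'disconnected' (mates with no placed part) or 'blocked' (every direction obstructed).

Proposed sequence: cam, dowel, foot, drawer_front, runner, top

1. cam@(0, 0) [-x clear] — {cam}
2. dowel@(1, 0) [+y clear] — {cam, dowel}
3. foot@(0, 1) [+x clear] — {cam, dowel, foot}
4. drawer_front@(2, 1) — no placed neighbour ⇒ disconnected

Invalid at step 4 (disconnected)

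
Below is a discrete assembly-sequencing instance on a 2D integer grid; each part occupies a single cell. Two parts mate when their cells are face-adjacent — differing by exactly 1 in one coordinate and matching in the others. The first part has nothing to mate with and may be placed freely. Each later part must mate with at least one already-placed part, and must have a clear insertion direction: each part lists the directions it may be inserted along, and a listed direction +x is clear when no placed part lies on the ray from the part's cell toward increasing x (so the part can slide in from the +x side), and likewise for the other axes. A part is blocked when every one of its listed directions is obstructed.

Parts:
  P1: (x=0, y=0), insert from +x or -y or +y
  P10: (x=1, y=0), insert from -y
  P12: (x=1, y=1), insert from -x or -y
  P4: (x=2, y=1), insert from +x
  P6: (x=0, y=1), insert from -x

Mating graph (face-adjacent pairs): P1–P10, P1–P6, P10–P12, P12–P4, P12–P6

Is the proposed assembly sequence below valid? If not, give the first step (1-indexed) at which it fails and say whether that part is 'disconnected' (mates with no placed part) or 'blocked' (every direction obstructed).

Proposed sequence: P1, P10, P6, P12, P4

1. P1@(0, 0) [+x clear] — {P1}
2. P10@(1, 0) [-y clear] — {P1, P10}
3. P6@(0, 1) [-x clear] — {P1, P10, P6}
4. P12@(1, 1) — -x/-y all obstructed ⇒ blocked

Invalid at step 4 (blocked)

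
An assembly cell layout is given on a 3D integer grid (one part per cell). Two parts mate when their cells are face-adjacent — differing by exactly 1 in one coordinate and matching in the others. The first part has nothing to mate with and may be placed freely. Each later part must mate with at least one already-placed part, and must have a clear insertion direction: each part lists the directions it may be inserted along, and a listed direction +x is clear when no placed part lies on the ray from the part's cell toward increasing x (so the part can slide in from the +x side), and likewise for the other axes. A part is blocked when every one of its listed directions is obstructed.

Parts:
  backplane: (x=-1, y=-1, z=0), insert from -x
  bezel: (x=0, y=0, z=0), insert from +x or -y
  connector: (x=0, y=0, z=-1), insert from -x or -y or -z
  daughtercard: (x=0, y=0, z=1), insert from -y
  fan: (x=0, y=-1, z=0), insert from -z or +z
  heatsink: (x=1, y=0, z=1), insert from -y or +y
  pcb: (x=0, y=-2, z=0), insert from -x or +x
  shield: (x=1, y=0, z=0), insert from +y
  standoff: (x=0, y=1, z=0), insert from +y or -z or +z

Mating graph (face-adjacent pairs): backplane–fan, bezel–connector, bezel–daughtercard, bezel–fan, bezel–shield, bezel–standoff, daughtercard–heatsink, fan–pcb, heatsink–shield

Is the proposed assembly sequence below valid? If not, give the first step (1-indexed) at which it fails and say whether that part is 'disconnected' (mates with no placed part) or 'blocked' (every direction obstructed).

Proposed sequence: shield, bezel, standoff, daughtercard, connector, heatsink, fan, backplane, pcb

Valid

1. shield@(1, 0, 0) [+y clear] — {shield}
2. bezel@(0, 0, 0) [-y clear] — {bezel, shield}
3. standoff@(0, 1, 0) [+y clear] — {bezel, shield, standoff}
4. daughtercard@(0, 0, 1) [-y clear] — {bezel, daughtercard, shield, standoff}
5. connector@(0, 0, -1) [-x clear] — {bezel, connector, daughtercard, shield, standoff}
6. heatsink@(1, 0, 1) [-y clear] — {bezel, connector, daughtercard, heatsink, shield, standoff}
7. fan@(0, -1, 0) [-z clear] — {bezel, connector, daughtercard, fan, heatsink, shield, standoff}
8. backplane@(-1, -1, 0) [-x clear] — {backplane, bezel, connector, daughtercard, fan, heatsink, shield, standoff}
9. pcb@(0, -2, 0) [-x clear] — {backplane, bezel, connector, daughtercard, fan, heatsink, pcb, shield, standoff}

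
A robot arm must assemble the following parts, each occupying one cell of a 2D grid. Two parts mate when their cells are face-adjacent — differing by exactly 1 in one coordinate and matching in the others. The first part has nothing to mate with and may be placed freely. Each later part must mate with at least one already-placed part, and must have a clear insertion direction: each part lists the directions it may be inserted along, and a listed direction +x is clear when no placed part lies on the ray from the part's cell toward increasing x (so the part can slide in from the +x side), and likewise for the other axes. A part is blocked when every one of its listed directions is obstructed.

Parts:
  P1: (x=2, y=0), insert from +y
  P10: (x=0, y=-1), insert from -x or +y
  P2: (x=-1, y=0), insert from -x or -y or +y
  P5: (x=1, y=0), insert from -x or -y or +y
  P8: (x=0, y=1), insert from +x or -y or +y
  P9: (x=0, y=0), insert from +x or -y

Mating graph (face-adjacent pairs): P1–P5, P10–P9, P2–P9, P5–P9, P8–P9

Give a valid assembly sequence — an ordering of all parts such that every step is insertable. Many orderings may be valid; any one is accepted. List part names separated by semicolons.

1. P2@(-1, 0) [-x clear] — {P2}
2. P9@(0, 0) [+x clear] — {P2, P9}
3. P8@(0, 1) [+x clear] — {P2, P8, P9}
4. P10@(0, -1) [-x clear] — {P10, P2, P8, P9}
5. P5@(1, 0) [-y clear] — {P10, P2, P5, P8, P9}
6. P1@(2, 0) [+y clear] — {P1, P10, P2, P5, P8, P9}

P2; P9; P8; P10; P5; P1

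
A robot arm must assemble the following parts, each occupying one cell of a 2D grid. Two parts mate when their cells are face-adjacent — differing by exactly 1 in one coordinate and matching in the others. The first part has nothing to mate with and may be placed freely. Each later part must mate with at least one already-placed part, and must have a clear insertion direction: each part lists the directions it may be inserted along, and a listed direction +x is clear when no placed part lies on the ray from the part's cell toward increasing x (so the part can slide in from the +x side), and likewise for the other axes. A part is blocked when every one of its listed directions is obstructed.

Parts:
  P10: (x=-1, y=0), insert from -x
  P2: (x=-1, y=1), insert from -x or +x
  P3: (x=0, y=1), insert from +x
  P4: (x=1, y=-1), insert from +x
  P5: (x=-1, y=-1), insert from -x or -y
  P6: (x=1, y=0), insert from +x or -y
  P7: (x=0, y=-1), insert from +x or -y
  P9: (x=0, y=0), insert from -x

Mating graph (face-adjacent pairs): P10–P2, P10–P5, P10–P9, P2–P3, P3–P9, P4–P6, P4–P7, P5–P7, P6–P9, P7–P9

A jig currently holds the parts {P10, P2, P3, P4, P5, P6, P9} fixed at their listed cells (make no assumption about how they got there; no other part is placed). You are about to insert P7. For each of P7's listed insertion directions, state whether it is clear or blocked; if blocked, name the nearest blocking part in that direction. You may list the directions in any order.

+x: nearest on ray is P4@(1, -1) ⇒ blocked
-y: ray from P7(0, -1) has no placed part ⇒ clear

+x: blocked by P4; -y: clear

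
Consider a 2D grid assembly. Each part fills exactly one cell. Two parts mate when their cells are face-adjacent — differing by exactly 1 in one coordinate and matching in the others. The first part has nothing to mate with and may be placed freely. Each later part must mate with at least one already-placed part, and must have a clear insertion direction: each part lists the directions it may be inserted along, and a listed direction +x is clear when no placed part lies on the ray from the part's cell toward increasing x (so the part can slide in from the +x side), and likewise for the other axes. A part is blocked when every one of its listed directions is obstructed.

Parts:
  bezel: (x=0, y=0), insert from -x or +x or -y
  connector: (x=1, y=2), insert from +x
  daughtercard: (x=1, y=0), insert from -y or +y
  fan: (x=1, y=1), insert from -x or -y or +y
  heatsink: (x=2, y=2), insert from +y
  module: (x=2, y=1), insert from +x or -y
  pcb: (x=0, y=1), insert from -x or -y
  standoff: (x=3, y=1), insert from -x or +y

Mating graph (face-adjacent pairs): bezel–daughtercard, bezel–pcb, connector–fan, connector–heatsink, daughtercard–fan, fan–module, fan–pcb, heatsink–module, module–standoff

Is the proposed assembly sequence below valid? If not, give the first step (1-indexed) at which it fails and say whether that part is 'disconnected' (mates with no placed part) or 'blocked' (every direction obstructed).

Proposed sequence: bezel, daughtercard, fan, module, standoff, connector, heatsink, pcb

1. bezel@(0, 0) [-x clear] — {bezel}
2. daughtercard@(1, 0) [-y clear] — {bezel, daughtercard}
3. fan@(1, 1) [-x clear] — {bezel, daughtercard, fan}
4. module@(2, 1) [+x clear] — {bezel, daughtercard, fan, module}
5. standoff@(3, 1) [+y clear] — {bezel, daughtercard, fan, module, standoff}
6. connector@(1, 2) [+x clear] — {bezel, connector, daughtercard, fan, module, standoff}
7. heatsink@(2, 2) [+y clear] — {bezel, connector, daughtercard, fan, heatsink, module, standoff}
8. pcb@(0, 1) [-x clear] — {bezel, connector, daughtercard, fan, heatsink, module, pcb, standoff}

Valid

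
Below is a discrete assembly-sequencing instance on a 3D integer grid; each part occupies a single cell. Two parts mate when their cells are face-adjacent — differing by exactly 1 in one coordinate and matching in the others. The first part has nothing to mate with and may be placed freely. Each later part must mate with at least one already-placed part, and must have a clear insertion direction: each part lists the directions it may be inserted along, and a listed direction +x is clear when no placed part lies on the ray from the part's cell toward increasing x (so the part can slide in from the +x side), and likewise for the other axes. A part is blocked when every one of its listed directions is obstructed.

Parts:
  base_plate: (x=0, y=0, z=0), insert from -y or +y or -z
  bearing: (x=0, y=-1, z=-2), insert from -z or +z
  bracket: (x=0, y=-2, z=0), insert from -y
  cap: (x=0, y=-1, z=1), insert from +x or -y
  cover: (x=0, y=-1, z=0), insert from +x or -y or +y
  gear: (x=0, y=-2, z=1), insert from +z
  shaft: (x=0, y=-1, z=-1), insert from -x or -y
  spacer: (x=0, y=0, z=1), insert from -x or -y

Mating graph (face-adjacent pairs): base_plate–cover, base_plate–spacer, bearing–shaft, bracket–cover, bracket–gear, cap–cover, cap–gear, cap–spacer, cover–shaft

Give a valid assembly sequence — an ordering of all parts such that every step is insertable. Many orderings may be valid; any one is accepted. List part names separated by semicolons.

cover; shaft; bearing; bracket; gear; base_plate; cap; spacer

1. cover@(0, -1, 0) [+x clear] — {cover}
2. shaft@(0, -1, -1) [-x clear] — {cover, shaft}
3. bearing@(0, -1, -2) [-z clear] — {bearing, cover, shaft}
4. bracket@(0, -2, 0) [-y clear] — {bearing, bracket, cover, shaft}
5. gear@(0, -2, 1) [+z clear] — {bearing, bracket, cover, gear, shaft}
6. base_plate@(0, 0, 0) [+y clear] — {base_plate, bearing, bracket, cover, gear, shaft}
7. cap@(0, -1, 1) [+x clear] — {base_plate, bearing, bracket, cap, cover, gear, shaft}
8. spacer@(0, 0, 1) [-x clear] — {base_plate, bearing, bracket, cap, cover, gear, shaft, spacer}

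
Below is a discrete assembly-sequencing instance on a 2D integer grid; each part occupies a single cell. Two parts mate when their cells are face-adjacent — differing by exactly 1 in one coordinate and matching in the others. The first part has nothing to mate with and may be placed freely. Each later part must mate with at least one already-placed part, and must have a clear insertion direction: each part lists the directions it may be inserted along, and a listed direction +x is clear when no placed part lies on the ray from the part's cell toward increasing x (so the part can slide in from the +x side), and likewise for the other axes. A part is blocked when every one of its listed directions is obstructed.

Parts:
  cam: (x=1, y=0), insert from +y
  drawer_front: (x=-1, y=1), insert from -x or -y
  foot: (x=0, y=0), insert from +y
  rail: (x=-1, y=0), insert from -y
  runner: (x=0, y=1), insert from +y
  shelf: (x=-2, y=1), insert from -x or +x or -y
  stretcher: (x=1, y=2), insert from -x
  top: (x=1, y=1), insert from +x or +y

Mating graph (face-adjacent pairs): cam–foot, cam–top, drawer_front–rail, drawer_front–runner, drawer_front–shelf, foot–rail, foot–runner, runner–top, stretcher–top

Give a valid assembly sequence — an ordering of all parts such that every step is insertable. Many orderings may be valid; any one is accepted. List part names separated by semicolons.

rail; foot; runner; cam; top; stretcher; drawer_front; shelf

1. rail@(-1, 0) [-y clear] — {rail}
2. foot@(0, 0) [+y clear] — {foot, rail}
3. runner@(0, 1) [+y clear] — {foot, rail, runner}
4. cam@(1, 0) [+y clear] — {cam, foot, rail, runner}
5. top@(1, 1) [+x clear] — {cam, foot, rail, runner, top}
6. stretcher@(1, 2) [-x clear] — {cam, foot, rail, runner, stretcher, top}
7. drawer_front@(-1, 1) [-x clear] — {cam, drawer_front, foot, rail, runner, stretcher, top}
8. shelf@(-2, 1) [-x clear] — {cam, drawer_front, foot, rail, runner, shelf, stretcher, top}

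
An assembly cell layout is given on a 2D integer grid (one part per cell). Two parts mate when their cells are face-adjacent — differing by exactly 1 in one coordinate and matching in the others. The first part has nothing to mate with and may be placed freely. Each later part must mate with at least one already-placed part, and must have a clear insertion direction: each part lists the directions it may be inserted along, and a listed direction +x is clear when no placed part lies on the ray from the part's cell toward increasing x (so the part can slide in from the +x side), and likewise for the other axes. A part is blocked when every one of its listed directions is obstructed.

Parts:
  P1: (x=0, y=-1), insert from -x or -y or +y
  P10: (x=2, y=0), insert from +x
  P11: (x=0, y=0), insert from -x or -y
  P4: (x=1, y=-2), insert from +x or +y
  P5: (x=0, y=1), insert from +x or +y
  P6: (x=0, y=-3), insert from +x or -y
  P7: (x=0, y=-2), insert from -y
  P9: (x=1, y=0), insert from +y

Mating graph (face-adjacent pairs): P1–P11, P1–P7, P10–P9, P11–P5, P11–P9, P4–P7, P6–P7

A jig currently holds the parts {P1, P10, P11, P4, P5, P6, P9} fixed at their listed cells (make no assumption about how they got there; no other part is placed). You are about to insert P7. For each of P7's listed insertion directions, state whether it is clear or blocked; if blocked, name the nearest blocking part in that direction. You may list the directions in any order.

-y: blocked by P6

-y: nearest on ray is P6@(0, -3) ⇒ blocked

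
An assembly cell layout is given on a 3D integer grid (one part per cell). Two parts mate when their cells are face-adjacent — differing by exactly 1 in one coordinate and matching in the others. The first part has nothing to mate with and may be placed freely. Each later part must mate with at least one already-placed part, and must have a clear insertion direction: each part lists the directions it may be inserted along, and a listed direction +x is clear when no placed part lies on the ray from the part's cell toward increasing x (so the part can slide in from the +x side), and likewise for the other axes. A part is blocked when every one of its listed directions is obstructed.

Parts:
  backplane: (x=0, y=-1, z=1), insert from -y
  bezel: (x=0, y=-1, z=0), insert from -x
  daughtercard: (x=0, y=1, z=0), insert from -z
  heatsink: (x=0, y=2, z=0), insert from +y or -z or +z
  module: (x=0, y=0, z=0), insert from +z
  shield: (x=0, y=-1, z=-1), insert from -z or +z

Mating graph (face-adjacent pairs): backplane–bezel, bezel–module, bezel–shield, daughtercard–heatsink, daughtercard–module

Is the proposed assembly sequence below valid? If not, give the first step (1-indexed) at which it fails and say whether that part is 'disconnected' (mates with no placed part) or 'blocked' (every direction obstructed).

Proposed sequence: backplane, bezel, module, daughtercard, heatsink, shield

Valid

1. backplane@(0, -1, 1) [-y clear] — {backplane}
2. bezel@(0, -1, 0) [-x clear] — {backplane, bezel}
3. module@(0, 0, 0) [+z clear] — {backplane, bezel, module}
4. daughtercard@(0, 1, 0) [-z clear] — {backplane, bezel, daughtercard, module}
5. heatsink@(0, 2, 0) [+y clear] — {backplane, bezel, daughtercard, heatsink, module}
6. shield@(0, -1, -1) [-z clear] — {backplane, bezel, daughtercard, heatsink, module, shield}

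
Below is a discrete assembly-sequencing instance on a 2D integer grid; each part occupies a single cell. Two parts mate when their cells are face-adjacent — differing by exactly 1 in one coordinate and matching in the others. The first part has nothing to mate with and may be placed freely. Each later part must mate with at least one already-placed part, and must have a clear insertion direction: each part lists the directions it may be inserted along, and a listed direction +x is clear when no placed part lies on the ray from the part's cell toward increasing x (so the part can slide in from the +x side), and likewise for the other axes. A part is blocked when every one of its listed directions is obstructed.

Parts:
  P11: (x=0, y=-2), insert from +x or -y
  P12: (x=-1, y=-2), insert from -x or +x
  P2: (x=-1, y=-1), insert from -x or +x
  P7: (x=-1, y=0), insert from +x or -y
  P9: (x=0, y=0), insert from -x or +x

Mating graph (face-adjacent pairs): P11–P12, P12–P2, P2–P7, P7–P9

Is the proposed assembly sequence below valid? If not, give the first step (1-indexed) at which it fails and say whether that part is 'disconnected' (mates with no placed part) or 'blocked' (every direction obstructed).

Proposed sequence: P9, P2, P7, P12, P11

1. P9@(0, 0) [-x clear] — {P9}
2. P2@(-1, -1) — no placed neighbour ⇒ disconnected

Invalid at step 2 (disconnected)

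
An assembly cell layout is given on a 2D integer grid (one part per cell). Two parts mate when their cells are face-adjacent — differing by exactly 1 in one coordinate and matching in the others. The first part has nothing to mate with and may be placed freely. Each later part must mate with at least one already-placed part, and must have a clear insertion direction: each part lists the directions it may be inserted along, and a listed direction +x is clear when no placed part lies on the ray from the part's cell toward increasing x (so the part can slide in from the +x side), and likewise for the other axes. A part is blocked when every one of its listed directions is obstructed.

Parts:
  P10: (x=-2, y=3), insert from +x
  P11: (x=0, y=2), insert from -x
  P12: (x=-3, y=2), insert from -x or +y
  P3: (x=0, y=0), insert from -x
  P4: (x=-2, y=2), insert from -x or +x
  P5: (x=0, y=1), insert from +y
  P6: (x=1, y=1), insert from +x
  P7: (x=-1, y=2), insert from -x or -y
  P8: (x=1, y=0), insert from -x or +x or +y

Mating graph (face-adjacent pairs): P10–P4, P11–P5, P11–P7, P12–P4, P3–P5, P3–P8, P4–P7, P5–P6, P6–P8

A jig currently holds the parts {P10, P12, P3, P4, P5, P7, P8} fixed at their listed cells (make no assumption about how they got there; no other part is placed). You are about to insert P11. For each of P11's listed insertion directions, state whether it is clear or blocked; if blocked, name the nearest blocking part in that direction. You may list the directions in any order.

-x: blocked by P7

-x: nearest on ray is P7@(-1, 2) ⇒ blocked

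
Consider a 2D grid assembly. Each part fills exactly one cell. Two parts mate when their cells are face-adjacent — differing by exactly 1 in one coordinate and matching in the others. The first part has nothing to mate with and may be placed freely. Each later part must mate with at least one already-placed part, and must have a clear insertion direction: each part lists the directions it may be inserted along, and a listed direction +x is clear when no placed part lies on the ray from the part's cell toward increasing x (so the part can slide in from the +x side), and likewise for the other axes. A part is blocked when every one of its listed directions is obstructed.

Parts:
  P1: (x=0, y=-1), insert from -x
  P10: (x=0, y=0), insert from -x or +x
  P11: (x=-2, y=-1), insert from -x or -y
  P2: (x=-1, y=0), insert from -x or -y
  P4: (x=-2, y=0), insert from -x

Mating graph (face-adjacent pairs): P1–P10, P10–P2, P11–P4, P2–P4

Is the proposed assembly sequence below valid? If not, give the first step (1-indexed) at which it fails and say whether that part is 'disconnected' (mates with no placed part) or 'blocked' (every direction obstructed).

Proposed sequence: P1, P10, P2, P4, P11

1. P1@(0, -1) [-x clear] — {P1}
2. P10@(0, 0) [-x clear] — {P1, P10}
3. P2@(-1, 0) [-x clear] — {P1, P10, P2}
4. P4@(-2, 0) [-x clear] — {P1, P10, P2, P4}
5. P11@(-2, -1) [-x clear] — {P1, P10, P11, P2, P4}

Valid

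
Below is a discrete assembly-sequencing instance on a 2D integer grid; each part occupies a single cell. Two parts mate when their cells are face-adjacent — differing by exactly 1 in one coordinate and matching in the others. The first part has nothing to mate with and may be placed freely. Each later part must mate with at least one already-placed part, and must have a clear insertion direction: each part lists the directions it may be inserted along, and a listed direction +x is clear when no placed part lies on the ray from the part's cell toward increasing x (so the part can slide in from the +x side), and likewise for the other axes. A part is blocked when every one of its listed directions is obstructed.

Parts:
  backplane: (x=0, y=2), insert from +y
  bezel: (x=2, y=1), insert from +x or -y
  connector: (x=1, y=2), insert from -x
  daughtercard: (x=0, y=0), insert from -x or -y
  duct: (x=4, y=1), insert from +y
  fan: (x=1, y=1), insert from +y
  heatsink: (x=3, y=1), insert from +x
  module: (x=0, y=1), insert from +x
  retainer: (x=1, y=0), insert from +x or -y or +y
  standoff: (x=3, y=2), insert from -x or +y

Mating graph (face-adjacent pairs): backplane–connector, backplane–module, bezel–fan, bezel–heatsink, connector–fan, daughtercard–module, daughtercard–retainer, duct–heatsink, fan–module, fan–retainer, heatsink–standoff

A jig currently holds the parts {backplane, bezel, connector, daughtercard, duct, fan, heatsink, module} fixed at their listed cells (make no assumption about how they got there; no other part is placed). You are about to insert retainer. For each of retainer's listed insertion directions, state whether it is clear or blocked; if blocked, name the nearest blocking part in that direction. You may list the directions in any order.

+x: clear; +y: blocked by fan; -y: clear

+x: ray from retainer(1, 0) has no placed part ⇒ clear
-y: ray from retainer(1, 0) has no placed part ⇒ clear
+y: nearest on ray is fan@(1, 1) ⇒ blocked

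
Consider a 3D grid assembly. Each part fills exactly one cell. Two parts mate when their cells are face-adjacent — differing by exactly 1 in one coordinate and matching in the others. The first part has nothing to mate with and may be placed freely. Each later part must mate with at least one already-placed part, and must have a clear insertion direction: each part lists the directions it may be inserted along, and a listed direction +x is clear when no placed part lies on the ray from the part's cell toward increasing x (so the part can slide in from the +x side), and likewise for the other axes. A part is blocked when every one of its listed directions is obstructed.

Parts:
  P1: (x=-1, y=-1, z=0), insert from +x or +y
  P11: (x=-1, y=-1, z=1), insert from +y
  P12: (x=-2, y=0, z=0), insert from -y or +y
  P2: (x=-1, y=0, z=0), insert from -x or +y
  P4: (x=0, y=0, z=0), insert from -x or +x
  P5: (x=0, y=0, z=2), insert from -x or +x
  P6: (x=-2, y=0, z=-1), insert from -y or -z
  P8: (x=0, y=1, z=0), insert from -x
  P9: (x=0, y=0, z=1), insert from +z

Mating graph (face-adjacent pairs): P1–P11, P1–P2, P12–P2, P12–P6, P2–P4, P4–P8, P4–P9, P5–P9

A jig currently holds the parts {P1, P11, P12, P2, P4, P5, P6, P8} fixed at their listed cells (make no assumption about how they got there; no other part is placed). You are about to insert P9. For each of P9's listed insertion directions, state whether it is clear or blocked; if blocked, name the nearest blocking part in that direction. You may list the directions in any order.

+z: blocked by P5

+z: nearest on ray is P5@(0, 0, 2) ⇒ blocked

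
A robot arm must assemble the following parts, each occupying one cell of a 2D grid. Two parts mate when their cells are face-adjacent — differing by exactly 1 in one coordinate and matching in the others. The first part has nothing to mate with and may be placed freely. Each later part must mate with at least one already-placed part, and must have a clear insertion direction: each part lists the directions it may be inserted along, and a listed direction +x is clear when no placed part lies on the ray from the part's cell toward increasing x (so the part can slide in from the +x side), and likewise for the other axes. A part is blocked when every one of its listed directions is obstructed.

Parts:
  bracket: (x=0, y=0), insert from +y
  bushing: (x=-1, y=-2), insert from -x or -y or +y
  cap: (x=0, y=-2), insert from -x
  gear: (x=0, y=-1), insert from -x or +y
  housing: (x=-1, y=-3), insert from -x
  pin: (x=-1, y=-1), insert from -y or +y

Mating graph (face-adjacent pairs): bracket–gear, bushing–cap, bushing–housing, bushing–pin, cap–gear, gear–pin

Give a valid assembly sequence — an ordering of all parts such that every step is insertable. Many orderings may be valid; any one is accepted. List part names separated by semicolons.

bracket; gear; pin; cap; bushing; housing

1. bracket@(0, 0) [+y clear] — {bracket}
2. gear@(0, -1) [-x clear] — {bracket, gear}
3. pin@(-1, -1) [-y clear] — {bracket, gear, pin}
4. cap@(0, -2) [-x clear] — {bracket, cap, gear, pin}
5. bushing@(-1, -2) [-x clear] — {bracket, bushing, cap, gear, pin}
6. housing@(-1, -3) [-x clear] — {bracket, bushing, cap, gear, housing, pin}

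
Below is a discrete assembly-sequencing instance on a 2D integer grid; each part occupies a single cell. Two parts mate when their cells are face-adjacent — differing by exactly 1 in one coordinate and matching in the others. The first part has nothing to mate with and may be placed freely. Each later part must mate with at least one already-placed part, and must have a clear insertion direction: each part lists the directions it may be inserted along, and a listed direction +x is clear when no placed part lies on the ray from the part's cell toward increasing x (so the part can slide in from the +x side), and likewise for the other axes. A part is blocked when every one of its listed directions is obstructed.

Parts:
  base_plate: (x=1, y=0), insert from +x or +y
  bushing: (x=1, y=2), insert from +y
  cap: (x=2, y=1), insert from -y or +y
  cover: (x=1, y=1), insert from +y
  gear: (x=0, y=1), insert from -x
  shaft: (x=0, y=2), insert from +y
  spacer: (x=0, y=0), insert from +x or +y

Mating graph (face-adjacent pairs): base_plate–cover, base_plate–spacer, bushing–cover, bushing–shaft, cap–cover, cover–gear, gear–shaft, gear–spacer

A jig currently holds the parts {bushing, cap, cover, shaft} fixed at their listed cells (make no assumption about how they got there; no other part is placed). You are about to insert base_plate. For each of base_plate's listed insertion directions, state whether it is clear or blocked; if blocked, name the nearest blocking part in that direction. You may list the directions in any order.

+x: clear; +y: blocked by cover

+x: ray from base_plate(1, 0) has no placed part ⇒ clear
+y: nearest on ray is cover@(1, 1) ⇒ blocked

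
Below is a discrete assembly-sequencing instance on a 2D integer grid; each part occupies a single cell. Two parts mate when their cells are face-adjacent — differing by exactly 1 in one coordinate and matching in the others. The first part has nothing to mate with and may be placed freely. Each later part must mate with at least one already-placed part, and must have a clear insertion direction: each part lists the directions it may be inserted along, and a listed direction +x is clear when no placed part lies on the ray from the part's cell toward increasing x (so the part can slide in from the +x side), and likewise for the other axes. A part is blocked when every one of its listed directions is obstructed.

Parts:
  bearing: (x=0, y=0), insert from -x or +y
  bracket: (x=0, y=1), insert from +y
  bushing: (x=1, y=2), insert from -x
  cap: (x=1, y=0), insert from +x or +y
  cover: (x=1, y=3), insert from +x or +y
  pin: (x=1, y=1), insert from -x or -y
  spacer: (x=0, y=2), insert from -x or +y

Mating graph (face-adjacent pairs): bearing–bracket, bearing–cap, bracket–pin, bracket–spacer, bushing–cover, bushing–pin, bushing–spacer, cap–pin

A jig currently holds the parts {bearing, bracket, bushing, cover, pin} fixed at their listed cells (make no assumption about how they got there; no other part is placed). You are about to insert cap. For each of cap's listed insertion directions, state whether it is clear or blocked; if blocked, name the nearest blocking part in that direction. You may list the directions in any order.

+x: ray from cap(1, 0) has no placed part ⇒ clear
+y: nearest on ray is pin@(1, 1) ⇒ blocked

+x: clear; +y: blocked by pin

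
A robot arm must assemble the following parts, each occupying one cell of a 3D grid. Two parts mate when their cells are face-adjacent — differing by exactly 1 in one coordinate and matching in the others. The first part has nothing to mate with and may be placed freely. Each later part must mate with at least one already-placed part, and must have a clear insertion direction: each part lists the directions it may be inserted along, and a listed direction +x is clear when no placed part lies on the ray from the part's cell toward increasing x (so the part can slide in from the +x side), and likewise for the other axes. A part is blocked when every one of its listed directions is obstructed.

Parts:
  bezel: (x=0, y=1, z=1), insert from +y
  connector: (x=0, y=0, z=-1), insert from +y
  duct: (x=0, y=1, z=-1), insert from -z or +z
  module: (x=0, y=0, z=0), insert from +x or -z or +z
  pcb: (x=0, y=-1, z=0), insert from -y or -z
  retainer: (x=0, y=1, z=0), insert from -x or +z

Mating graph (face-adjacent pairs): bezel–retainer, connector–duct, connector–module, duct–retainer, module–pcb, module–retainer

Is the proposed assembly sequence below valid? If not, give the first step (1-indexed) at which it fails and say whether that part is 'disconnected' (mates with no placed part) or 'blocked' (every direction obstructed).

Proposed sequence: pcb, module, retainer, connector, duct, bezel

Valid

1. pcb@(0, -1, 0) [-y clear] — {pcb}
2. module@(0, 0, 0) [+x clear] — {module, pcb}
3. retainer@(0, 1, 0) [-x clear] — {module, pcb, retainer}
4. connector@(0, 0, -1) [+y clear] — {connector, module, pcb, retainer}
5. duct@(0, 1, -1) [-z clear] — {connector, duct, module, pcb, retainer}
6. bezel@(0, 1, 1) [+y clear] — {bezel, connector, duct, module, pcb, retainer}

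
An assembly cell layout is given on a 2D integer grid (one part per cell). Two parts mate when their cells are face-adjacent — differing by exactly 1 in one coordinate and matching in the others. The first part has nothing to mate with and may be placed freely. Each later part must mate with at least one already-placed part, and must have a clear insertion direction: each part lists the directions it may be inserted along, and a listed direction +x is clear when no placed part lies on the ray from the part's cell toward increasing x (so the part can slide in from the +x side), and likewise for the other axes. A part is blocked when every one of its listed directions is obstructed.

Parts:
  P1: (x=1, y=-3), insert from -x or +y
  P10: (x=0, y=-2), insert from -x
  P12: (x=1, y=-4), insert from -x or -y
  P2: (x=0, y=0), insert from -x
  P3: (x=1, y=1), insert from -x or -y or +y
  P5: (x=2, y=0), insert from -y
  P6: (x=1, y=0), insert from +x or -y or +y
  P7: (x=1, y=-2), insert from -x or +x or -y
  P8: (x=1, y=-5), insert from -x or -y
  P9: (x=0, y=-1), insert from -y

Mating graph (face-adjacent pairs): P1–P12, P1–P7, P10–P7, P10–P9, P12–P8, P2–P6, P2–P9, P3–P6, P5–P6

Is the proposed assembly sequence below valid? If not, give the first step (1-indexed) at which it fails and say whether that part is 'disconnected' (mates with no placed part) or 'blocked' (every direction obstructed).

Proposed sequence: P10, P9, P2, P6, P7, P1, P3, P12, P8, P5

1. P10@(0, -2) [-x clear] — {P10}
2. P9@(0, -1) — -y all obstructed ⇒ blocked

Invalid at step 2 (blocked)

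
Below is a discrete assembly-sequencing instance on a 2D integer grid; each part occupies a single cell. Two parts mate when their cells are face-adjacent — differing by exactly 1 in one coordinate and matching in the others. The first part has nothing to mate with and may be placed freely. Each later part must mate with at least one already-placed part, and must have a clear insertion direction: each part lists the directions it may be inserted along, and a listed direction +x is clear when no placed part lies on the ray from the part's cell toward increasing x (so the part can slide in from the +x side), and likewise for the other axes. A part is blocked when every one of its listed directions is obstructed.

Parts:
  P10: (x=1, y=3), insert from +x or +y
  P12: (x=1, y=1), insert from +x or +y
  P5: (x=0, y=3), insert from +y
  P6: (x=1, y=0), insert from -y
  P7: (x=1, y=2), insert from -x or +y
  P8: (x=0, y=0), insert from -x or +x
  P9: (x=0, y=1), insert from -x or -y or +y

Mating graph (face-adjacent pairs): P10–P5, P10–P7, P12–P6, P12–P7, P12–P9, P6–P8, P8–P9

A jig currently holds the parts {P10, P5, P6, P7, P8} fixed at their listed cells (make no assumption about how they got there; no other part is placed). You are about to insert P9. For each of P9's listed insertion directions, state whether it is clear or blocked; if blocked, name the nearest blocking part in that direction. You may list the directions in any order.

+y: blocked by P5; -x: clear; -y: blocked by P8

-x: ray from P9(0, 1) has no placed part ⇒ clear
-y: nearest on ray is P8@(0, 0) ⇒ blocked
+y: nearest on ray is P5@(0, 3) ⇒ blocked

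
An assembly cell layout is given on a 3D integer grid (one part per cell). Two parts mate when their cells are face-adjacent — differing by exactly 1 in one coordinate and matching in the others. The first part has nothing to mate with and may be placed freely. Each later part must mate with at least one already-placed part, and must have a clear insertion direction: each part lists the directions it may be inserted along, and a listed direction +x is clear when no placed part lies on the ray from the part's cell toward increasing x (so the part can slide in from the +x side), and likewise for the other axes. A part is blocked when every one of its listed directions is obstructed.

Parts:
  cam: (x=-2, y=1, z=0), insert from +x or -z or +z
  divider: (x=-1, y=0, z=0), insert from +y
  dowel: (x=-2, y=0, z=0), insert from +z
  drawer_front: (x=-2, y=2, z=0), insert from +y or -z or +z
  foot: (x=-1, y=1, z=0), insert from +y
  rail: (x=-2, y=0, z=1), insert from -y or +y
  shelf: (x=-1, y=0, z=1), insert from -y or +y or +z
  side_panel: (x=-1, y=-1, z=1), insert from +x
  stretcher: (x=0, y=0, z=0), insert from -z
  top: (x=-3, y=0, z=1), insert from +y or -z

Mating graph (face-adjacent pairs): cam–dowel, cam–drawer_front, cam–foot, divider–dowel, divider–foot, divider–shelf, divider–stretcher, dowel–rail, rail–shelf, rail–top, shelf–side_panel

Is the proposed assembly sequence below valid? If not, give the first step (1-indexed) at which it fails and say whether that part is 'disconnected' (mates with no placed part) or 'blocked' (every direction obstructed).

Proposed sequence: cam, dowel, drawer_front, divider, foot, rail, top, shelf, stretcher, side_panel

1. cam@(-2, 1, 0) [+x clear] — {cam}
2. dowel@(-2, 0, 0) [+z clear] — {cam, dowel}
3. drawer_front@(-2, 2, 0) [+y clear] — {cam, dowel, drawer_front}
4. divider@(-1, 0, 0) [+y clear] — {cam, divider, dowel, drawer_front}
5. foot@(-1, 1, 0) [+y clear] — {cam, divider, dowel, drawer_front, foot}
6. rail@(-2, 0, 1) [-y clear] — {cam, divider, dowel, drawer_front, foot, rail}
7. top@(-3, 0, 1) [+y clear] — {cam, divider, dowel, drawer_front, foot, rail, top}
8. shelf@(-1, 0, 1) [-y clear] — {cam, divider, dowel, drawer_front, foot, rail, shelf, top}
9. stretcher@(0, 0, 0) [-z clear] — {cam, divider, dowel, drawer_front, foot, rail, shelf, stretcher, top}
10. side_panel@(-1, -1, 1) [+x clear] — {cam, divider, dowel, drawer_front, foot, rail, shelf, side_panel, stretcher, top}

Valid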